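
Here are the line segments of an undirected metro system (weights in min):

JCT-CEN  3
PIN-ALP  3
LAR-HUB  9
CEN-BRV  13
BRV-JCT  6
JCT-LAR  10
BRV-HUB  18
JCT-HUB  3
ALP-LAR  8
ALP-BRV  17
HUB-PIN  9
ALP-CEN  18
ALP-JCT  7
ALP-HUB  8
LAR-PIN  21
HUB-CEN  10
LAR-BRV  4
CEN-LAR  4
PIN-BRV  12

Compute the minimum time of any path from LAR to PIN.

Running Dijkstra from LAR:
LAR: 0
BRV: 4  (via LAR)
CEN: 4  (via LAR)
JCT: 7  (via CEN)
ALP: 8  (via LAR)
HUB: 9  (via LAR)
PIN: 11  (via ALP)
Shortest route: LAR → ALP → PIN = 11 min.

11 min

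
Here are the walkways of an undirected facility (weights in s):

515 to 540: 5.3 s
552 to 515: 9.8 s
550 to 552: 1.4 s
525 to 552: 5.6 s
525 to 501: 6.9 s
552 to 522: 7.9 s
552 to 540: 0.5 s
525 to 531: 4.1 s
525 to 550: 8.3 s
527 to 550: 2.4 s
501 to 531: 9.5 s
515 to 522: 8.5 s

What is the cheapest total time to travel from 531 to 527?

13.5 s

Settle nodes by increasing distance from 531:
531: 0
525: 4.1  (via 531)
501: 9.5  (via 531)
552: 9.7  (via 525)
540: 10.2  (via 552)
550: 11.1  (via 552)
527: 13.5  (via 550)
Shortest route: 531–525–552–550–527 = 13.5 s.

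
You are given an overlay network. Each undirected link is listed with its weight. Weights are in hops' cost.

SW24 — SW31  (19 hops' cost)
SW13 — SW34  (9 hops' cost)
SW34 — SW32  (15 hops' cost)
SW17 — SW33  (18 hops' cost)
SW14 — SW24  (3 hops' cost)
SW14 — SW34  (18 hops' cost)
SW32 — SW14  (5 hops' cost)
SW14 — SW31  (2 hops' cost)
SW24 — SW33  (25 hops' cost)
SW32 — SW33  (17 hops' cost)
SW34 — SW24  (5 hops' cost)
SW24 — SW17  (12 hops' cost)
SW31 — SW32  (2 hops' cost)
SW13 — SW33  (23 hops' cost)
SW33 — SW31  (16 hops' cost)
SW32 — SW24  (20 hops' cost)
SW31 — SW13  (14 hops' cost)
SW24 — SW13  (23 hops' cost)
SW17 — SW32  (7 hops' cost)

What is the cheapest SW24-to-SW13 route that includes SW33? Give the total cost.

44 hops' cost

Best SW24 to SW33: SW24–SW14–SW31–SW33 costing 21
Shortest SW33→SW13: SW33–SW13 = 23
Total via SW33: 21 + 23 = 44 hops' cost.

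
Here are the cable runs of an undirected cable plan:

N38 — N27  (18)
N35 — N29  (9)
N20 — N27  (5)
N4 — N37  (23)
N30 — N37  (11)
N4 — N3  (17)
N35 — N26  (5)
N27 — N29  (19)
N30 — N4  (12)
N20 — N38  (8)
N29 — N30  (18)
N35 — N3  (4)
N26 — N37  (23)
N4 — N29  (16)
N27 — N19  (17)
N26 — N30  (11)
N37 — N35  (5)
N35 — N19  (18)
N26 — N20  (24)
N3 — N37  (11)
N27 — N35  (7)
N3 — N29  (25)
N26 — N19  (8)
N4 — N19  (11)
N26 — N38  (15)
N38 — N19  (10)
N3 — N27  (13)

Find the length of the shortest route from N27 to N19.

Settle nodes by increasing distance from N27:
N27: 0
N20: 5  (via N27)
N35: 7  (via N27)
N3: 11  (via N35)
N26: 12  (via N35)
N37: 12  (via N35)
N38: 13  (via N20)
N29: 16  (via N35)
N19: 17  (via N27)
Shortest route: N27 → N19 = 17.

17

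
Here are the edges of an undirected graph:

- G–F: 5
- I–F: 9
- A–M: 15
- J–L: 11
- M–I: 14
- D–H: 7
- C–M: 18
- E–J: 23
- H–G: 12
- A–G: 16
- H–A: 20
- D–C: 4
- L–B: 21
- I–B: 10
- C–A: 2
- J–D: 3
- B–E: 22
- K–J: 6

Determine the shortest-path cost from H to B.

Candidate routes:
H → D → J → L → B: 7+3+11+21 = 42
H → D → C → A → M → I → B: 7+4+2+15+14+10 = 52
H → G → F → I → B: 12+5+9+10 = 36
Cheapest is H → G → F → I → B at 36.

36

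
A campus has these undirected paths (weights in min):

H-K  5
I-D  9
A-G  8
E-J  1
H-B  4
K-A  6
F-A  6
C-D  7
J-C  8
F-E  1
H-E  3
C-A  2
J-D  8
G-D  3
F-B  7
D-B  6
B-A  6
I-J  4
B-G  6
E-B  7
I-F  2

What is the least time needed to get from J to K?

9 min

Settle nodes by increasing distance from J:
J: 0
E: 1  (via J)
F: 2  (via E)
H: 4  (via E)
I: 4  (via J)
A: 8  (via F)
B: 8  (via E)
C: 8  (via J)
D: 8  (via J)
K: 9  (via H)
Shortest route: J → E → H → K = 9 min.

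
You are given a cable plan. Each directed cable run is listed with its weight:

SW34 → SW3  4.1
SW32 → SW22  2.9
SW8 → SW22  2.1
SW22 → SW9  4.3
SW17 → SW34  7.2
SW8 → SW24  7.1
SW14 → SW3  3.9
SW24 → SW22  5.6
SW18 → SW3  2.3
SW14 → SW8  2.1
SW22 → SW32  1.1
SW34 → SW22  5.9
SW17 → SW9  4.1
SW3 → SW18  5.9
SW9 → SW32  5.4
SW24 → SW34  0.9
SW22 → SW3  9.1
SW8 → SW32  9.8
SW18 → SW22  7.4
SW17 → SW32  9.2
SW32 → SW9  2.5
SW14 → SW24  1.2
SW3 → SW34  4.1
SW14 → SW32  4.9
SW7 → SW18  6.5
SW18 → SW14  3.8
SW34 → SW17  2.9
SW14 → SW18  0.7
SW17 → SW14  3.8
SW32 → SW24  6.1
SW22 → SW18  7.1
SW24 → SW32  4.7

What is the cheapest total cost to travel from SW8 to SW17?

10.9

Compare a few routes:
SW8–SW22–SW32–SW24–SW34–SW17: 2.1+1.1+6.1+0.9+2.9 = 13.1
SW8–SW22–SW18–SW14–SW24–SW34–SW17: 2.1+7.1+3.8+1.2+0.9+2.9 = 18
SW8–SW24–SW34–SW17: 7.1+0.9+2.9 = 10.9
The minimum is 10.9 via SW8–SW24–SW34–SW17.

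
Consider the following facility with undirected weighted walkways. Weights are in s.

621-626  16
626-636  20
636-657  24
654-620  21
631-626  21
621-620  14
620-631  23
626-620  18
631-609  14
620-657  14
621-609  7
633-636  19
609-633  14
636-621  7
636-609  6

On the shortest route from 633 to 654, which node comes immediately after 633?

609

Compare a few routes:
633 - 636 - 621 - 620 - 654: 19+7+14+21 = 61
633 - 609 - 621 - 620 - 654: 14+7+14+21 = 56
The minimum is 56 s via 633 - 609 - 621 - 620 - 654.
So from 633 the first move is to 609.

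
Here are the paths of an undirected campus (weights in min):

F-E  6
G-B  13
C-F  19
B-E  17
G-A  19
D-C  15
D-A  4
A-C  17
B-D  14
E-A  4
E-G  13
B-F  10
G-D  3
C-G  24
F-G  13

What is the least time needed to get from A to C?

Enumerating some paths:
A - C: 17 = 17
A - D - C: 4+15 = 19
The minimum is 17 min via A - C.

17 min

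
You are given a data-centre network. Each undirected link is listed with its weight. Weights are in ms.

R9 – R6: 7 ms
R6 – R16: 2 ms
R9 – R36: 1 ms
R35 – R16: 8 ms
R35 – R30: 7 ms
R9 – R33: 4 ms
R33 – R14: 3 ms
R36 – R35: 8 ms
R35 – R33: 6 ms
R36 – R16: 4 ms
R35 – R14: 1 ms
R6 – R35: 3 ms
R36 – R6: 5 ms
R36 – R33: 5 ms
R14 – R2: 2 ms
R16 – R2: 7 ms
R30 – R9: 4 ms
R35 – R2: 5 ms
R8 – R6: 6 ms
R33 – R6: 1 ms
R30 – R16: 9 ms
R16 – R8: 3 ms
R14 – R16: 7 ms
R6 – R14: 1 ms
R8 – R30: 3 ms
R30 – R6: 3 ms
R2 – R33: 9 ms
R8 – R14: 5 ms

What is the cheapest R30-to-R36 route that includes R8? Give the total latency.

Shortest R30→R8: R30 → R8 = 3
Best R8 to R36: R8 → R16 → R36 costing 7
Total via R8: 3 + 7 = 10 ms.

10 ms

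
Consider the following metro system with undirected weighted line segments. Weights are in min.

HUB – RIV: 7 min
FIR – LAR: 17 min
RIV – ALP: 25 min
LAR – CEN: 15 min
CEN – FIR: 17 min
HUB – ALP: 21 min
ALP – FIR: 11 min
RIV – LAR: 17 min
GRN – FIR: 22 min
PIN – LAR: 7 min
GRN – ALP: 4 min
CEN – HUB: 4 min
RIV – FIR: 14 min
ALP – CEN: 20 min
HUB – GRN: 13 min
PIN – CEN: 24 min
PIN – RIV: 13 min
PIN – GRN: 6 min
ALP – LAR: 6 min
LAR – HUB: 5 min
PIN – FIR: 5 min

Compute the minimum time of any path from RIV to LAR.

12 min

Compare a few routes:
RIV → LAR: 17 = 17
RIV → PIN → LAR: 13+7 = 20
RIV → HUB → LAR: 7+5 = 12
The minimum is 12 min via RIV → HUB → LAR.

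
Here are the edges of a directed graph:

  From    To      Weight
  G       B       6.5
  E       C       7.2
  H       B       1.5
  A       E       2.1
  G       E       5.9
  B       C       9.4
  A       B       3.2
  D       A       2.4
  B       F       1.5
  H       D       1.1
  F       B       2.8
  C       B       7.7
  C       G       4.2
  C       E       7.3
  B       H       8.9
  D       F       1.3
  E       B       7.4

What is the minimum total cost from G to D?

16.5

Candidate routes:
G → E → B → H → D: 5.9+7.4+8.9+1.1 = 23.3
G → B → H → D: 6.5+8.9+1.1 = 16.5
G → E → C → B → H → D: 5.9+7.2+7.7+8.9+1.1 = 30.8
The minimum is 16.5 via G → B → H → D.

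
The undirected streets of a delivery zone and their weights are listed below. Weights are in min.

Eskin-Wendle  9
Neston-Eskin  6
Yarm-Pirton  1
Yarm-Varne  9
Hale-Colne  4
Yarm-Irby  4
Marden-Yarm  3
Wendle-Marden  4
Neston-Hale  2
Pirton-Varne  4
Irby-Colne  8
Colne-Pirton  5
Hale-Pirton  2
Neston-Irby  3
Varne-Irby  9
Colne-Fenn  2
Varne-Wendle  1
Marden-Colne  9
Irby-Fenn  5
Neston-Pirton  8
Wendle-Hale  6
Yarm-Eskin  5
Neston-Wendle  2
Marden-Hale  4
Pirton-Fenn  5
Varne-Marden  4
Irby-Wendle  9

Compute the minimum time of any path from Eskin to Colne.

Compare a few routes:
Eskin - Yarm - Pirton - Hale - Colne: 5+1+2+4 = 12
Eskin - Yarm - Pirton - Fenn - Colne: 5+1+5+2 = 13
Eskin - Yarm - Pirton - Colne: 5+1+5 = 11
Eskin - Neston - Hale - Colne: 6+2+4 = 12
The minimum is 11 min via Eskin - Yarm - Pirton - Colne.

11 min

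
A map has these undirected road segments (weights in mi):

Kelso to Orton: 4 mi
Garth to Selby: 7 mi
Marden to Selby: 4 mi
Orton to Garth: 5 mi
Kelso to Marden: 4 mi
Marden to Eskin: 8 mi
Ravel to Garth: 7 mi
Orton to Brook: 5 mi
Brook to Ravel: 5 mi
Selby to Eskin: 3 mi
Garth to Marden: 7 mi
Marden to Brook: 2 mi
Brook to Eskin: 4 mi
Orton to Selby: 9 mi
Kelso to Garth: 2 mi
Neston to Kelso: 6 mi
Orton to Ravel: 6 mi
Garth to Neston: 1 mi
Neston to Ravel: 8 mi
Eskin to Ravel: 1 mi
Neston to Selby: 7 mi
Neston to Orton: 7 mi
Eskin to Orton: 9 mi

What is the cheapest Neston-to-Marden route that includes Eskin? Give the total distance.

15 mi

Best Neston to Eskin: Neston → Ravel → Eskin costing 9
Best Eskin to Marden: Eskin → Brook → Marden costing 6
Total via Eskin: 9 + 6 = 15 mi.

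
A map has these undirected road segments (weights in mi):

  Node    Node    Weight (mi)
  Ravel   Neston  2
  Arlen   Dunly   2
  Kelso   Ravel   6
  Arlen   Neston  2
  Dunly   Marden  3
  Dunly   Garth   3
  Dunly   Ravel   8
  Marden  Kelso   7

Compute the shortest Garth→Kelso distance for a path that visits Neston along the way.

Best Garth to Neston: Garth–Dunly–Arlen–Neston costing 7
Best Neston to Kelso: Neston–Ravel–Kelso costing 8
Total via Neston: 7 + 8 = 15 mi.

15 mi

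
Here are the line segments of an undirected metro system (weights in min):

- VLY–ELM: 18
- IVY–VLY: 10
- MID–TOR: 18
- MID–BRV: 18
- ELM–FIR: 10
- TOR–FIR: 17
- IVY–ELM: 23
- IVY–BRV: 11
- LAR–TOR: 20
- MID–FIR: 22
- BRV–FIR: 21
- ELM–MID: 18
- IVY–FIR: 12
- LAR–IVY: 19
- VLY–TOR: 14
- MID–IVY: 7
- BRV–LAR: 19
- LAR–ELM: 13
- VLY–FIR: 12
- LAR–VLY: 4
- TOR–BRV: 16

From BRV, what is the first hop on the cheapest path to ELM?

FIR

Candidate routes:
BRV - FIR - ELM: 21+10 = 31
BRV - IVY - FIR - ELM: 11+12+10 = 33
BRV - LAR - ELM: 19+13 = 32
The minimum is 31 min via BRV - FIR - ELM.
So from BRV the first move is to FIR.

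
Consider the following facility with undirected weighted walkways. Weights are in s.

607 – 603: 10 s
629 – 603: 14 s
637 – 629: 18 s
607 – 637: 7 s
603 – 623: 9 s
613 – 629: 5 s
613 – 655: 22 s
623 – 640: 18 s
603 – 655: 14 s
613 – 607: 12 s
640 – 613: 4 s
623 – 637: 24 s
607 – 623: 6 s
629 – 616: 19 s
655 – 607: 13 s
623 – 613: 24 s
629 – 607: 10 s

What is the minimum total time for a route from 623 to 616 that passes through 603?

42 s

Shortest 623→603: 623–603 = 9
Best 603 to 616: 603–629–616 costing 33
Total via 603: 9 + 33 = 42 s.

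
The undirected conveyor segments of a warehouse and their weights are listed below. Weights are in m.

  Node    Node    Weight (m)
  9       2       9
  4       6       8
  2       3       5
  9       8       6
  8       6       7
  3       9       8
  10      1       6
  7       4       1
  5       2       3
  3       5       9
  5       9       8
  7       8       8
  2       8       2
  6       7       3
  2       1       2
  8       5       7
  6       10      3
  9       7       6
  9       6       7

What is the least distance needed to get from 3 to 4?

Enumerating some paths:
3 → 9 → 7 → 4: 8+6+1 = 15
3 → 2 → 8 → 7 → 4: 5+2+8+1 = 16
3 → 2 → 8 → 6 → 7 → 4: 5+2+7+3+1 = 18
The minimum is 15 m via 3 → 9 → 7 → 4.

15 m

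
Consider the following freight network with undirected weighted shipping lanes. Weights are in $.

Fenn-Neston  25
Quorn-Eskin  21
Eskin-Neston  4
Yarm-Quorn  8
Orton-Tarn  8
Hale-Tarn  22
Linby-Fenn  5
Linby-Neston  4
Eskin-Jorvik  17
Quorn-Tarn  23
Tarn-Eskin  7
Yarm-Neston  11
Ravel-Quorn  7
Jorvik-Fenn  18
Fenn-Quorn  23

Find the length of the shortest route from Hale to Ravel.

$52

Shortest distances from Hale:
Hale: 0
Tarn: 22  (via Hale)
Eskin: 29  (via Tarn)
Orton: 30  (via Tarn)
Neston: 33  (via Eskin)
Linby: 37  (via Neston)
Fenn: 42  (via Linby)
Yarm: 44  (via Neston)
Quorn: 45  (via Tarn)
Jorvik: 46  (via Eskin)
Ravel: 52  (via Quorn)
Shortest route: Hale → Tarn → Quorn → Ravel = $52.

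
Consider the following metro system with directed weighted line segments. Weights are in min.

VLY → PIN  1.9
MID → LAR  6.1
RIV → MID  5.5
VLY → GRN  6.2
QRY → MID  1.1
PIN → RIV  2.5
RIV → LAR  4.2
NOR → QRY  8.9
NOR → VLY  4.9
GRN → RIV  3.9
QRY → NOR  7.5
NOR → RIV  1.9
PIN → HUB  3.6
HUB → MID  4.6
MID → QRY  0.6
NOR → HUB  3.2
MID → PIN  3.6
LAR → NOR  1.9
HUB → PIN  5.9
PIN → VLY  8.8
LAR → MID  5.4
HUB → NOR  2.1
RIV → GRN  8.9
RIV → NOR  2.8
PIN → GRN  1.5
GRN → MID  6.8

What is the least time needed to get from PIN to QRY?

Enumerating some paths:
PIN → RIV → MID → QRY: 2.5+5.5+0.6 = 8.6
PIN → HUB → MID → QRY: 3.6+4.6+0.6 = 8.8
PIN → GRN → RIV → MID → QRY: 1.5+3.9+5.5+0.6 = 11.5
PIN → GRN → MID → QRY: 1.5+6.8+0.6 = 8.9
Cheapest is PIN → RIV → MID → QRY at 8.6 min.

8.6 min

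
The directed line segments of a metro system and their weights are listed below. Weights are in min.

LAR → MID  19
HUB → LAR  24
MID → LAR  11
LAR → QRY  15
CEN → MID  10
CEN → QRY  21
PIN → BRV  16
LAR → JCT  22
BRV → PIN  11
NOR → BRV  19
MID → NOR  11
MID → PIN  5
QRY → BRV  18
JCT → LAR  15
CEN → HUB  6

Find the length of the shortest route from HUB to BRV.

57 min

Compare a few routes:
HUB–LAR–MID–NOR–BRV: 24+19+11+19 = 73
HUB–LAR–MID–PIN–BRV: 24+19+5+16 = 64
HUB–LAR–QRY–BRV: 24+15+18 = 57
The minimum is 57 min via HUB–LAR–QRY–BRV.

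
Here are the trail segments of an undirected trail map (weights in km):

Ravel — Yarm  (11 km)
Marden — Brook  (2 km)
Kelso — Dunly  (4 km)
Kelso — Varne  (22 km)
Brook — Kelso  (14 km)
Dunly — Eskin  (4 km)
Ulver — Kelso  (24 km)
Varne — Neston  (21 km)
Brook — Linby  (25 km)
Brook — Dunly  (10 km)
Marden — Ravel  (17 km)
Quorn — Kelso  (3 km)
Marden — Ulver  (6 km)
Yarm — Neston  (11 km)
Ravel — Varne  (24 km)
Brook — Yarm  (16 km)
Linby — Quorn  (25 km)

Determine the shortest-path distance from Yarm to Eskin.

30 km

Candidate routes:
Yarm → Ravel → Marden → Brook → Kelso → Dunly → Eskin: 11+17+2+14+4+4 = 52
Yarm → Brook → Kelso → Dunly → Eskin: 16+14+4+4 = 38
Yarm → Ravel → Marden → Brook → Dunly → Eskin: 11+17+2+10+4 = 44
Yarm → Brook → Dunly → Eskin: 16+10+4 = 30
Cheapest is Yarm → Brook → Dunly → Eskin at 30 km.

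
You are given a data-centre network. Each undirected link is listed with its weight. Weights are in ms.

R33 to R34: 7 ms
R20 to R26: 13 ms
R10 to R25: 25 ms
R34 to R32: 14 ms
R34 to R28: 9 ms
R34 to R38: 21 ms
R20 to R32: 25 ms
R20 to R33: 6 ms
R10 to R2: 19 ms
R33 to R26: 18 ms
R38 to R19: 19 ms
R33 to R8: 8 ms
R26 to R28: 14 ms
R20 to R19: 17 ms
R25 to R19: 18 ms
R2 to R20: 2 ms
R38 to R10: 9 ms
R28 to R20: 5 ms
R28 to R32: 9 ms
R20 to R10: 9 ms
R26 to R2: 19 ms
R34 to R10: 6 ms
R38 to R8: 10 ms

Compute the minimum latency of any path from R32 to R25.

Enumerating some paths:
R32 - R34 - R10 - R25: 14+6+25 = 45
R32 - R28 - R20 - R10 - R25: 9+5+9+25 = 48
Cheapest is R32 - R34 - R10 - R25 at 45 ms.

45 ms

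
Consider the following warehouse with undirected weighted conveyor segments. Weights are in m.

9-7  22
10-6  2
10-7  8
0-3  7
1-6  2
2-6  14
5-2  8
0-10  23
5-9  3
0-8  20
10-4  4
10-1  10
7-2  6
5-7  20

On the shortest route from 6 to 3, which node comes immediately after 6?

Enumerating some paths:
6 → 10 → 0 → 3: 2+23+7 = 32
6 → 2 → 7 → 10 → 0 → 3: 14+6+8+23+7 = 58
6 → 1 → 10 → 0 → 3: 2+10+23+7 = 42
Cheapest is 6 → 10 → 0 → 3 at 32 m.
So from 6 the first move is to 10.

10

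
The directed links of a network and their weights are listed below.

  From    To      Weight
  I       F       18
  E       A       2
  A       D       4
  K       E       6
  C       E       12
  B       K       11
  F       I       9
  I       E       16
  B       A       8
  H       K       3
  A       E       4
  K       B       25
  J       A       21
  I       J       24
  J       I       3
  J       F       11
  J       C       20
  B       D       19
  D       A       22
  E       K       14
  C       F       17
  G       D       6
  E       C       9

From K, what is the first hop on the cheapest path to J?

Compare a few routes:
K–B–A–E–C–F–I–J: 25+8+4+9+17+9+24 = 96
K–E–C–F–I–J: 6+9+17+9+24 = 65
The minimum is 65 via K–E–C–F–I–J.
So from K the first move is to E.

E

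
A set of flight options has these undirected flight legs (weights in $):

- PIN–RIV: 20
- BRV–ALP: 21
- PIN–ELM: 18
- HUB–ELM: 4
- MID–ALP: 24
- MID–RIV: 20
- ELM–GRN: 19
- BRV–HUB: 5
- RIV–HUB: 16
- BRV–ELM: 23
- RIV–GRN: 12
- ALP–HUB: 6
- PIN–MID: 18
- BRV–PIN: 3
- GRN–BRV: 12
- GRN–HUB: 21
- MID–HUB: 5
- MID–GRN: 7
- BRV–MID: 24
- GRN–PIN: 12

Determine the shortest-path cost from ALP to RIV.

$22

Settle nodes by increasing distance from ALP:
ALP: 0
HUB: 6  (via ALP)
ELM: 10  (via HUB)
BRV: 11  (via HUB)
MID: 11  (via HUB)
PIN: 14  (via BRV)
GRN: 18  (via MID)
RIV: 22  (via HUB)
Shortest route: ALP → HUB → RIV = $22.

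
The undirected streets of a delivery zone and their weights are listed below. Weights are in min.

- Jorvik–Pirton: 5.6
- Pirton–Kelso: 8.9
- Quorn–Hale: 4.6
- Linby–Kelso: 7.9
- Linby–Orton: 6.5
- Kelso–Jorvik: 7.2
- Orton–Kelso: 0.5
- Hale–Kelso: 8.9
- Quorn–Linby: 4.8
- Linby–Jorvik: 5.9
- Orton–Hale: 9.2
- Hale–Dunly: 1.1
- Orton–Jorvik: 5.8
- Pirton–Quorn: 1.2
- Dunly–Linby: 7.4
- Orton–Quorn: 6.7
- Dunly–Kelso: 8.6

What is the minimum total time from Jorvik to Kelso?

6.3 min

Settle nodes by increasing distance from Jorvik:
Jorvik: 0
Pirton: 5.6  (via Jorvik)
Orton: 5.8  (via Jorvik)
Linby: 5.9  (via Jorvik)
Kelso: 6.3  (via Orton)
Shortest route: Jorvik → Orton → Kelso = 6.3 min.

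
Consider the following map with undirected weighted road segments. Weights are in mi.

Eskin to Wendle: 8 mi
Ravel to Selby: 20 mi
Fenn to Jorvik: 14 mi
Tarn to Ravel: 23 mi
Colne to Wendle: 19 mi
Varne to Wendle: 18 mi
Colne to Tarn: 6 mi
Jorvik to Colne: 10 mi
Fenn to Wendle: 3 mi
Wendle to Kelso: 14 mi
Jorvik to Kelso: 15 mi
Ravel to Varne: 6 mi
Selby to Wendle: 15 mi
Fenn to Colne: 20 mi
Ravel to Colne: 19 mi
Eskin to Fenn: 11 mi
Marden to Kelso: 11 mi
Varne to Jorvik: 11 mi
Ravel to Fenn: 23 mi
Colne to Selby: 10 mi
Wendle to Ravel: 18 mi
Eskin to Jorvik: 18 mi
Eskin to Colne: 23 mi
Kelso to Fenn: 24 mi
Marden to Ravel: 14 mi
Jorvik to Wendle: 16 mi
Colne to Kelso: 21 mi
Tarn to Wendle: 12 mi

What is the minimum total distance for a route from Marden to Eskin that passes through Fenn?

Best Marden to Fenn: Marden → Kelso → Wendle → Fenn costing 28
Best Fenn to Eskin: Fenn → Eskin costing 11
Total via Fenn: 28 + 11 = 39 mi.

39 mi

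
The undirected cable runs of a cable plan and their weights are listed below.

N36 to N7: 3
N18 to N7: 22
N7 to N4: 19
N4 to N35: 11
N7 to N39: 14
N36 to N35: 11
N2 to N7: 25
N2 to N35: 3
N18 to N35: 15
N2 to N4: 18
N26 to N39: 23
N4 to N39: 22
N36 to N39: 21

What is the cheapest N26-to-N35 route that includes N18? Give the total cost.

Best N26 to N18: N26–N39–N7–N18 costing 59
Shortest N18→N35: N18–N35 = 15
Total via N18: 59 + 15 = 74.

74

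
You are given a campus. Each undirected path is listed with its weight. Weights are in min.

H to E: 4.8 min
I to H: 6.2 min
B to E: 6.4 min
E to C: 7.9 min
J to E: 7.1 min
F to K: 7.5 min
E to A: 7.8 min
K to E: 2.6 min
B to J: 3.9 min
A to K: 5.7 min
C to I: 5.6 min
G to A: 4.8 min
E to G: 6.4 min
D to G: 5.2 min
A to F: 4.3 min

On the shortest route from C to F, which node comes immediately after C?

E

Candidate routes:
C–E–A–F: 7.9+7.8+4.3 = 20
C–E–K–F: 7.9+2.6+7.5 = 18
C–E–K–A–F: 7.9+2.6+5.7+4.3 = 20.5
The minimum is 18 min via C–E–K–F.
So from C the first move is to E.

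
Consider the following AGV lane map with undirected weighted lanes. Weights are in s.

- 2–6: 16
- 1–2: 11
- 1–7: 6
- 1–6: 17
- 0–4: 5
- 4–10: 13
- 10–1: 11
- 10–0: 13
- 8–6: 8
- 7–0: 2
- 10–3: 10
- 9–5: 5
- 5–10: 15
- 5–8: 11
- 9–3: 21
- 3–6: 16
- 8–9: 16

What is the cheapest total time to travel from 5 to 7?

30 s

Enumerating some paths:
5–10–1–7: 15+11+6 = 32
5–10–0–7: 15+13+2 = 30
The minimum is 30 s via 5–10–0–7.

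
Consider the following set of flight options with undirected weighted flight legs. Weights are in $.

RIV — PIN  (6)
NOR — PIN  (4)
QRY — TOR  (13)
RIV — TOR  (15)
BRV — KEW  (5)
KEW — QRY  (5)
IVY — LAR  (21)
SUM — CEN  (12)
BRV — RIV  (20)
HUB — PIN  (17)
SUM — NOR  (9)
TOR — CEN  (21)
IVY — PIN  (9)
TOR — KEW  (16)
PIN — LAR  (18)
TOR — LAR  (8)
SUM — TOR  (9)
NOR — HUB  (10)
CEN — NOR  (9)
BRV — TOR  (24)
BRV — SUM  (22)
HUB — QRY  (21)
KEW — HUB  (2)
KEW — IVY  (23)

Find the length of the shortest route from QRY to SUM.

$22

Shortest distances from QRY:
QRY: 0
KEW: 5  (via QRY)
HUB: 7  (via KEW)
BRV: 10  (via KEW)
TOR: 13  (via QRY)
NOR: 17  (via HUB)
PIN: 21  (via NOR)
LAR: 21  (via TOR)
SUM: 22  (via TOR)
Shortest route: QRY → TOR → SUM = $22.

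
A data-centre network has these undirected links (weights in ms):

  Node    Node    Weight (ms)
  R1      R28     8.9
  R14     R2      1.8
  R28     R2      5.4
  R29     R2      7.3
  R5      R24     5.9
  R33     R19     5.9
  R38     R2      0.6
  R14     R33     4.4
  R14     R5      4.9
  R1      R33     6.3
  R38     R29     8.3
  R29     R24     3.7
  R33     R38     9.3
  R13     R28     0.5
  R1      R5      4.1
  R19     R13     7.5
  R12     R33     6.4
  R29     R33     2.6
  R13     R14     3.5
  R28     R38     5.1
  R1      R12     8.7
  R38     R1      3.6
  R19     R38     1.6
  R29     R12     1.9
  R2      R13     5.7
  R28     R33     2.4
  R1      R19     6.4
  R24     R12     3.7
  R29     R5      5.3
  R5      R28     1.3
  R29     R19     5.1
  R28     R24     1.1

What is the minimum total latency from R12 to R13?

Enumerating some paths:
R12 - R24 - R28 - R13: 3.7+1.1+0.5 = 5.3
R12 - R29 - R24 - R28 - R13: 1.9+3.7+1.1+0.5 = 7.2
The minimum is 5.3 ms via R12 - R24 - R28 - R13.

5.3 ms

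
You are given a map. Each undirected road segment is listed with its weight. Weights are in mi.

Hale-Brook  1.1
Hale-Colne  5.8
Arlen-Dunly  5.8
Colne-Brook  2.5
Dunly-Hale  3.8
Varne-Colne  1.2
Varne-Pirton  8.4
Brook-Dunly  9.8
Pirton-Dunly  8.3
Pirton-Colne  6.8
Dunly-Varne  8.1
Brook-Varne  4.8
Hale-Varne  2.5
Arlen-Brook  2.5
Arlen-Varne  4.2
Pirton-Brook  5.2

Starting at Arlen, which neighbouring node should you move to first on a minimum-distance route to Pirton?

Brook

Compare a few routes:
Arlen–Brook–Pirton: 2.5+5.2 = 7.7
Arlen–Varne–Colne–Pirton: 4.2+1.2+6.8 = 12.2
Arlen–Brook–Colne–Pirton: 2.5+2.5+6.8 = 11.8
The minimum is 7.7 mi via Arlen–Brook–Pirton.
So from Arlen the first move is to Brook.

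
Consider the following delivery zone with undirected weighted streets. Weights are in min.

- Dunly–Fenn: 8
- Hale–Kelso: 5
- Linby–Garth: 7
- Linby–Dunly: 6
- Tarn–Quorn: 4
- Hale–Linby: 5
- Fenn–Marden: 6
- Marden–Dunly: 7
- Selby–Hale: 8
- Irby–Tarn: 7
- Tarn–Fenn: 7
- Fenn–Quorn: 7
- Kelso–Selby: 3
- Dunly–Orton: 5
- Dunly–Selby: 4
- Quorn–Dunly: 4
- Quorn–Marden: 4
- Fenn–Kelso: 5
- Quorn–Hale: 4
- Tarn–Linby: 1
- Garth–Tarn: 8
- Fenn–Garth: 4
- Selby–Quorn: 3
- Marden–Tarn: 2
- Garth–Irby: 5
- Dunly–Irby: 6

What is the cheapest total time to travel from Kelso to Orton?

12 min

Settle nodes by increasing distance from Kelso:
Kelso: 0
Selby: 3  (via Kelso)
Hale: 5  (via Kelso)
Fenn: 5  (via Kelso)
Quorn: 6  (via Selby)
Dunly: 7  (via Selby)
Garth: 9  (via Fenn)
Marden: 10  (via Quorn)
Linby: 10  (via Hale)
Tarn: 10  (via Quorn)
Orton: 12  (via Dunly)
Shortest route: Kelso → Selby → Dunly → Orton = 12 min.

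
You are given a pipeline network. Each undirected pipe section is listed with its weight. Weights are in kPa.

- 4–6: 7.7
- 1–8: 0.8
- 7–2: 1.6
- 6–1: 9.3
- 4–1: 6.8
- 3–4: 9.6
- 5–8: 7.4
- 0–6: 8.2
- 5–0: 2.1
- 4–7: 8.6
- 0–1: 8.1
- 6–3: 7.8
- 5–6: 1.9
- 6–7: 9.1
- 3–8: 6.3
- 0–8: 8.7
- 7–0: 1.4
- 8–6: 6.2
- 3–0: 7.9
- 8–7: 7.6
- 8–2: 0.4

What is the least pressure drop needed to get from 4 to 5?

Shortest distances from 4:
4: 0
1: 6.8  (via 4)
8: 7.6  (via 1)
6: 7.7  (via 4)
2: 8  (via 8)
7: 8.6  (via 4)
3: 9.6  (via 4)
5: 9.6  (via 6)
Shortest route: 4–6–5 = 9.6 kPa.

9.6 kPa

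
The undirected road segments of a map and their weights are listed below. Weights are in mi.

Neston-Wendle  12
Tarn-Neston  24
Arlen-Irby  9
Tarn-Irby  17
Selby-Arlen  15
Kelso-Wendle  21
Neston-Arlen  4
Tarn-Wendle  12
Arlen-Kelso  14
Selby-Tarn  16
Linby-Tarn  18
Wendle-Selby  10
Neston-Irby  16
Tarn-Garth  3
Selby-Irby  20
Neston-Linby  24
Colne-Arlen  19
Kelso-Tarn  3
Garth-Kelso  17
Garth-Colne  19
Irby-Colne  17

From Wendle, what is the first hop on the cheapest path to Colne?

Compare a few routes:
Wendle–Neston–Arlen–Colne: 12+4+19 = 35
Wendle–Neston–Arlen–Irby–Colne: 12+4+9+17 = 42
Wendle–Tarn–Garth–Colne: 12+3+19 = 34
The minimum is 34 mi via Wendle–Tarn–Garth–Colne.
So from Wendle the first move is to Tarn.

Tarn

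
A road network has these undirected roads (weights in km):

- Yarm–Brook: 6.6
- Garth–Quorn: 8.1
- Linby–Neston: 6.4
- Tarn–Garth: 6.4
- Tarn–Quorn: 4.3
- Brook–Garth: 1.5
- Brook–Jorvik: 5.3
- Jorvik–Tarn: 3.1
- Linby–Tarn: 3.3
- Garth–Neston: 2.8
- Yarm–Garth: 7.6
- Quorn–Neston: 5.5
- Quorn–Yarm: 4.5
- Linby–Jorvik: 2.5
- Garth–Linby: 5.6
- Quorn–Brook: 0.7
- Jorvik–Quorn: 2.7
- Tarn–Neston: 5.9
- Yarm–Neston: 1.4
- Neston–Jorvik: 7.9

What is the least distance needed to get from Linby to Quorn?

5.2 km

Candidate routes:
Linby → Jorvik → Brook → Quorn: 2.5+5.3+0.7 = 8.5
Linby → Garth → Brook → Quorn: 5.6+1.5+0.7 = 7.8
Linby → Jorvik → Quorn: 2.5+2.7 = 5.2
Linby → Tarn → Quorn: 3.3+4.3 = 7.6
Cheapest is Linby → Jorvik → Quorn at 5.2 km.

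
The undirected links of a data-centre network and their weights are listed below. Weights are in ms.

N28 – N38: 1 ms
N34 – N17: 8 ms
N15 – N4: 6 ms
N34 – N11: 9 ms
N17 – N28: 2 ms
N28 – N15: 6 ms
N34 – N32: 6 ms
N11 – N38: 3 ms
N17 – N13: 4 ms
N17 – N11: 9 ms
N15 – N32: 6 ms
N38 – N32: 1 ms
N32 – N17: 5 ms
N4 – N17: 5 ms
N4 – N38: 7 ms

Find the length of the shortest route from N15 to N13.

12 ms

Running Dijkstra from N15:
N15: 0
N4: 6  (via N15)
N32: 6  (via N15)
N28: 6  (via N15)
N38: 7  (via N32)
N17: 8  (via N28)
N11: 10  (via N38)
N34: 12  (via N32)
N13: 12  (via N17)
Shortest route: N15 → N28 → N17 → N13 = 12 ms.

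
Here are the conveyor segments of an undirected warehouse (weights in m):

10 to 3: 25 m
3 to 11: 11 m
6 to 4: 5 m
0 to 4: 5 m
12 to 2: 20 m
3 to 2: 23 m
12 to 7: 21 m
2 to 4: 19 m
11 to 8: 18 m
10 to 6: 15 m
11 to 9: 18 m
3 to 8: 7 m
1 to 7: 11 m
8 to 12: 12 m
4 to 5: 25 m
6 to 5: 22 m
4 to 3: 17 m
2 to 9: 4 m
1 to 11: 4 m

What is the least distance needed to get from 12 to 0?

Running Dijkstra from 12:
12: 0
8: 12  (via 12)
3: 19  (via 8)
2: 20  (via 12)
7: 21  (via 12)
9: 24  (via 2)
11: 30  (via 8)
1: 32  (via 7)
4: 36  (via 3)
0: 41  (via 4)
Shortest route: 12–8–3–4–0 = 41 m.

41 m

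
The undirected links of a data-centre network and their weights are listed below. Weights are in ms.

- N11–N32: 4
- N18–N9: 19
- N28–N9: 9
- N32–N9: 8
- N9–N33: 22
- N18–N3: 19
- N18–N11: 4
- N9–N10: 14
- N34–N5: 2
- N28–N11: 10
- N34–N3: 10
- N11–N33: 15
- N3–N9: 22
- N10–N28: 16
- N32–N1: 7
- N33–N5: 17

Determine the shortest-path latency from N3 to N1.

Shortest distances from N3:
N3: 0
N34: 10  (via N3)
N5: 12  (via N34)
N18: 19  (via N3)
N9: 22  (via N3)
N11: 23  (via N18)
N32: 27  (via N11)
N33: 29  (via N5)
N28: 31  (via N9)
N1: 34  (via N32)
Shortest route: N3–N18–N11–N32–N1 = 34 ms.

34 ms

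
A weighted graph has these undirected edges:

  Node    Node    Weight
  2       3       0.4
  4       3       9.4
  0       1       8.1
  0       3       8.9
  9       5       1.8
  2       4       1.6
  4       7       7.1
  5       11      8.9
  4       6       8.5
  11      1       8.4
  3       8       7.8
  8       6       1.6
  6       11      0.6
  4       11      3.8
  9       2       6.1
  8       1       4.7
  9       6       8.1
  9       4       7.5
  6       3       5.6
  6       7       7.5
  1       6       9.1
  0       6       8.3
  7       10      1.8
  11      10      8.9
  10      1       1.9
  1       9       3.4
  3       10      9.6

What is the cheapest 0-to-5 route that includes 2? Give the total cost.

Shortest 0→2: 0 → 3 → 2 = 9.3
Best 2 to 5: 2 → 9 → 5 costing 7.9
Total via 2: 9.3 + 7.9 = 17.2.

17.2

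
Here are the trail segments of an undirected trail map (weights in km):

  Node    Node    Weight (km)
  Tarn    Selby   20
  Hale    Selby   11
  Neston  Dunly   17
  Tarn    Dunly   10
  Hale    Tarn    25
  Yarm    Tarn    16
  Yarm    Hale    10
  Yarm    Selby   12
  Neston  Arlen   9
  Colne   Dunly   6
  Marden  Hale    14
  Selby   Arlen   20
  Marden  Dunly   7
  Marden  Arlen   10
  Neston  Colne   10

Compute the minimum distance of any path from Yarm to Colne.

Shortest distances from Yarm:
Yarm: 0
Hale: 10  (via Yarm)
Selby: 12  (via Yarm)
Tarn: 16  (via Yarm)
Marden: 24  (via Hale)
Dunly: 26  (via Tarn)
Arlen: 32  (via Selby)
Colne: 32  (via Dunly)
Shortest route: Yarm–Tarn–Dunly–Colne = 32 km.

32 km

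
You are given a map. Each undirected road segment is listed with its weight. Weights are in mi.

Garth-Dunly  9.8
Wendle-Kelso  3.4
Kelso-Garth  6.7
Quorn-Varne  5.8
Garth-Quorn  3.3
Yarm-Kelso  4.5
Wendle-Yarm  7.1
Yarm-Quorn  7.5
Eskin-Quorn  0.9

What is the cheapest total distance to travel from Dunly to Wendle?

19.9 mi

Compare a few routes:
Dunly → Garth → Kelso → Wendle: 9.8+6.7+3.4 = 19.9
Dunly → Garth → Quorn → Yarm → Wendle: 9.8+3.3+7.5+7.1 = 27.7
Dunly → Garth → Kelso → Yarm → Wendle: 9.8+6.7+4.5+7.1 = 28.1
Dunly → Garth → Quorn → Yarm → Kelso → Wendle: 9.8+3.3+7.5+4.5+3.4 = 28.5
Cheapest is Dunly → Garth → Kelso → Wendle at 19.9 mi.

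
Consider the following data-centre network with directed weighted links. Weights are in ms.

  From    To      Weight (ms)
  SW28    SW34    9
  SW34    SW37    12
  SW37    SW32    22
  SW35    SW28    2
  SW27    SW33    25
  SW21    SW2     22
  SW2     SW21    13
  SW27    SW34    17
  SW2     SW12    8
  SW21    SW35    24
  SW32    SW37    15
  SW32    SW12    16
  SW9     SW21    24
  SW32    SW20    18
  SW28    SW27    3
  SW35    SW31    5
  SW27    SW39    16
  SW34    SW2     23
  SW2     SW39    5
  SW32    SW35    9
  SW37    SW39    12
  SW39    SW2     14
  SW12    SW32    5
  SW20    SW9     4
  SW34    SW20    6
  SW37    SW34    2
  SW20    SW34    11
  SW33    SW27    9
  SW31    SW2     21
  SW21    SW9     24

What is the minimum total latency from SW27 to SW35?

Shortest distances from SW27:
SW27: 0
SW39: 16  (via SW27)
SW34: 17  (via SW27)
SW20: 23  (via SW34)
SW33: 25  (via SW27)
SW9: 27  (via SW20)
SW37: 29  (via SW34)
SW2: 30  (via SW39)
SW12: 38  (via SW2)
SW21: 43  (via SW2)
SW32: 43  (via SW12)
SW35: 52  (via SW32)
Shortest route: SW27–SW39–SW2–SW12–SW32–SW35 = 52 ms.

52 ms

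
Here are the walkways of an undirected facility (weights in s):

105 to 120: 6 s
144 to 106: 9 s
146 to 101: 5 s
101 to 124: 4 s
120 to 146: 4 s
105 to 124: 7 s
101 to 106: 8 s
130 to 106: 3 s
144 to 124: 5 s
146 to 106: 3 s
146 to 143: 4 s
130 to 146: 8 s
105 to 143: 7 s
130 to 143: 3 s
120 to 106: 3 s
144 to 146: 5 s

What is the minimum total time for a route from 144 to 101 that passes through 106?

Best 144 to 106: 144 → 146 → 106 costing 8
Best 106 to 101: 106 → 101 costing 8
Total via 106: 8 + 8 = 16 s.

16 s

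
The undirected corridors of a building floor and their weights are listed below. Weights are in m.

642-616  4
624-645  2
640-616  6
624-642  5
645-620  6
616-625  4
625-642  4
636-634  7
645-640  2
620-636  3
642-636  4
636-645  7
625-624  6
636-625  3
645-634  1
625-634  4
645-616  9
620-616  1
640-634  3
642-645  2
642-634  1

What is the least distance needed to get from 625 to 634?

Shortest distances from 625:
625: 0
636: 3  (via 625)
616: 4  (via 625)
642: 4  (via 625)
634: 4  (via 625)
Shortest route: 625 → 634 = 4 m.

4 m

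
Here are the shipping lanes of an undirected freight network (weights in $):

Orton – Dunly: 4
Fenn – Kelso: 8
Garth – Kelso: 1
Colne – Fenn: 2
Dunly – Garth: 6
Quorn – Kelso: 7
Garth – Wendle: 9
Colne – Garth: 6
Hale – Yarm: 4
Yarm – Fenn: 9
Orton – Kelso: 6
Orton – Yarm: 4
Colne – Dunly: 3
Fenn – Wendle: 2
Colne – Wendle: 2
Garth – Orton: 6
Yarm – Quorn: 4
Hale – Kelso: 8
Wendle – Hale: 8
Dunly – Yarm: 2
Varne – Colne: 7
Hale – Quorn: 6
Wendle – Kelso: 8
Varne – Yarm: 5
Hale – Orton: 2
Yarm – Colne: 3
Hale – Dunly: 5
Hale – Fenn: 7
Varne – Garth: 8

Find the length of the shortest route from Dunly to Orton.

Running Dijkstra from Dunly:
Dunly: 0
Yarm: 2  (via Dunly)
Colne: 3  (via Dunly)
Orton: 4  (via Dunly)
Shortest route: Dunly–Orton = $4.

$4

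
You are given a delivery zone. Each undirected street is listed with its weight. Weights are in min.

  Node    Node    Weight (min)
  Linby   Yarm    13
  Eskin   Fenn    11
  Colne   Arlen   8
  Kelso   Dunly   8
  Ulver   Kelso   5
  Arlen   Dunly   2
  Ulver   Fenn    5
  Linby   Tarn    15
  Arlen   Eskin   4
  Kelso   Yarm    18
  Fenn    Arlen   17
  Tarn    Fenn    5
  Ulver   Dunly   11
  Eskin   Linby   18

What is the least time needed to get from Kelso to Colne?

18 min

Running Dijkstra from Kelso:
Kelso: 0
Ulver: 5  (via Kelso)
Dunly: 8  (via Kelso)
Fenn: 10  (via Ulver)
Arlen: 10  (via Dunly)
Eskin: 14  (via Arlen)
Tarn: 15  (via Fenn)
Colne: 18  (via Arlen)
Shortest route: Kelso → Dunly → Arlen → Colne = 18 min.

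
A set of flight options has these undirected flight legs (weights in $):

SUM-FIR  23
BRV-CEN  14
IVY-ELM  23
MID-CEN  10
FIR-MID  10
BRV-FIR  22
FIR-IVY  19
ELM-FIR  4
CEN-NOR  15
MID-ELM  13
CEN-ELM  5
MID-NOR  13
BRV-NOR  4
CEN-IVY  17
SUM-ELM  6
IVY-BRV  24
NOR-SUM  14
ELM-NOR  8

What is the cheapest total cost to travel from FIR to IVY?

Compare a few routes:
FIR → ELM → IVY: 4+23 = 27
FIR → ELM → CEN → IVY: 4+5+17 = 26
FIR → IVY: 19 = 19
Cheapest is FIR → IVY at $19.

$19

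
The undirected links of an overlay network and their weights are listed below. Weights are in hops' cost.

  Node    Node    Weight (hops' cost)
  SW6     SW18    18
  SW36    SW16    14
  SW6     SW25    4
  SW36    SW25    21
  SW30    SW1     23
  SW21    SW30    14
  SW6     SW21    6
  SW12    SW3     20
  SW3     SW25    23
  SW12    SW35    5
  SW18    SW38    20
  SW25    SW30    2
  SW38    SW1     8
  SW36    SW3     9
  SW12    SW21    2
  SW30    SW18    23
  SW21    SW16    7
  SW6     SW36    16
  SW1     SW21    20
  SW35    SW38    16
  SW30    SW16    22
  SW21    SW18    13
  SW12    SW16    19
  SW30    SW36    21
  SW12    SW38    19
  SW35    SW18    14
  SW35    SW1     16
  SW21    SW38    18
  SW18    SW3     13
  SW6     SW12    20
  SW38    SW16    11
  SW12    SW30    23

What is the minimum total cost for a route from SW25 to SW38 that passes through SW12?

31 hops' cost

Best SW25 to SW12: SW25 → SW6 → SW21 → SW12 costing 12
Best SW12 to SW38: SW12 → SW38 costing 19
Total via SW12: 12 + 19 = 31 hops' cost.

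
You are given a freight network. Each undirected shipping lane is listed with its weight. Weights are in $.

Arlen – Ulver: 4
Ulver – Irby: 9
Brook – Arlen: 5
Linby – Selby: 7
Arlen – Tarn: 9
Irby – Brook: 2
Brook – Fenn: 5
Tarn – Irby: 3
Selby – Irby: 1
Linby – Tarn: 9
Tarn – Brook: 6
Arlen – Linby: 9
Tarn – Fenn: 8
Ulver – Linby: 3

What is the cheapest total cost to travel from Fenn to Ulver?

Candidate routes:
Fenn → Brook → Arlen → Ulver: 5+5+4 = 14
Fenn → Brook → Irby → Ulver: 5+2+9 = 16
Fenn → Brook → Irby → Selby → Linby → Ulver: 5+2+1+7+3 = 18
The minimum is $14 via Fenn → Brook → Arlen → Ulver.

$14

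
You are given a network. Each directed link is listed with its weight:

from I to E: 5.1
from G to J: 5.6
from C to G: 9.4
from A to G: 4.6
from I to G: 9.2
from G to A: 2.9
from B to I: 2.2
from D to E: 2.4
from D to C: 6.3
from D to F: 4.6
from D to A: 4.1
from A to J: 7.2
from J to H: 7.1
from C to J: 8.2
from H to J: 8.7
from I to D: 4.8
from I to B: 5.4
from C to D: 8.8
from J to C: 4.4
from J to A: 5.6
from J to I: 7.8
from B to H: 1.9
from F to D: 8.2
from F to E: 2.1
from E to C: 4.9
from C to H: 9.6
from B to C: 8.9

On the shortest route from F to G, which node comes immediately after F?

E

Enumerating some paths:
F - E - C - D - A - G: 2.1+4.9+8.8+4.1+4.6 = 24.5
F - D - A - G: 8.2+4.1+4.6 = 16.9
F - E - C - G: 2.1+4.9+9.4 = 16.4
F - D - C - G: 8.2+6.3+9.4 = 23.9
The minimum is 16.4 via F - E - C - G.
So from F the first move is to E.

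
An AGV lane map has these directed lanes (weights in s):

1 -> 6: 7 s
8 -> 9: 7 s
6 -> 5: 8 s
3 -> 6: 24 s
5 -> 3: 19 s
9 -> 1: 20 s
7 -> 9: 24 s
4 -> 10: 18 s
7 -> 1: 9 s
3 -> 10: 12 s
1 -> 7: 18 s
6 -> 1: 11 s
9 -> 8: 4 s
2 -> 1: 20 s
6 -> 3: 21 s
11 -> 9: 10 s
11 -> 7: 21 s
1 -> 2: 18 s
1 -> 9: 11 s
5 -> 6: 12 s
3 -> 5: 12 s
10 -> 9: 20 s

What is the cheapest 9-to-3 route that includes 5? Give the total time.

Shortest 9→5: 9–1–6–5 = 35
Shortest 5→3: 5–3 = 19
Total via 5: 35 + 19 = 54 s.

54 s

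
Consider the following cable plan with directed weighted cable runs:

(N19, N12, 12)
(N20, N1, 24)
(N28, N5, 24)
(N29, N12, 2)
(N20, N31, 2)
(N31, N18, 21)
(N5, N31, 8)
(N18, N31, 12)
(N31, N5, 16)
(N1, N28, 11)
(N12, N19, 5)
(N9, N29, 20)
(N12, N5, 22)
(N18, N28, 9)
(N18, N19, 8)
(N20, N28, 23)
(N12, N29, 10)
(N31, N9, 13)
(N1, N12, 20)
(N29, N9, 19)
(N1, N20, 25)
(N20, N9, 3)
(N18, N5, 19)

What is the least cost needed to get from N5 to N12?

Settle nodes by increasing distance from N5:
N5: 0
N31: 8  (via N5)
N9: 21  (via N31)
N18: 29  (via N31)
N19: 37  (via N18)
N28: 38  (via N18)
N29: 41  (via N9)
N12: 43  (via N29)
Shortest route: N5–N31–N9–N29–N12 = 43.

43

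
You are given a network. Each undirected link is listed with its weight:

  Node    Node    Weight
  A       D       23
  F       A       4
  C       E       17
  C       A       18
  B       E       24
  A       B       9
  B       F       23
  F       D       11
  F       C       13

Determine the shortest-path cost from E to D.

Compare a few routes:
E - C - A - F - D: 17+18+4+11 = 50
E - B - A - D: 24+9+23 = 56
E - B - A - F - D: 24+9+4+11 = 48
E - C - F - D: 17+13+11 = 41
Cheapest is E - C - F - D at 41.

41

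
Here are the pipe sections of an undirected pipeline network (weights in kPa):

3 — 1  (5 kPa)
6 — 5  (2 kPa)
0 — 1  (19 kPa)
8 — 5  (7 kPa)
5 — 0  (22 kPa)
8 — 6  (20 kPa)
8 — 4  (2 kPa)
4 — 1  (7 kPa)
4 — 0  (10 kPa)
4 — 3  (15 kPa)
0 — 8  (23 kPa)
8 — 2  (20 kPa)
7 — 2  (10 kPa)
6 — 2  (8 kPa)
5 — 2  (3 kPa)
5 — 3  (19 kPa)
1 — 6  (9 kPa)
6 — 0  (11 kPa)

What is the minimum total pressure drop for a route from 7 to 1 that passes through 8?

29 kPa

Best 7 to 8: 7–2–5–8 costing 20
Best 8 to 1: 8–4–1 costing 9
Total via 8: 20 + 9 = 29 kPa.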